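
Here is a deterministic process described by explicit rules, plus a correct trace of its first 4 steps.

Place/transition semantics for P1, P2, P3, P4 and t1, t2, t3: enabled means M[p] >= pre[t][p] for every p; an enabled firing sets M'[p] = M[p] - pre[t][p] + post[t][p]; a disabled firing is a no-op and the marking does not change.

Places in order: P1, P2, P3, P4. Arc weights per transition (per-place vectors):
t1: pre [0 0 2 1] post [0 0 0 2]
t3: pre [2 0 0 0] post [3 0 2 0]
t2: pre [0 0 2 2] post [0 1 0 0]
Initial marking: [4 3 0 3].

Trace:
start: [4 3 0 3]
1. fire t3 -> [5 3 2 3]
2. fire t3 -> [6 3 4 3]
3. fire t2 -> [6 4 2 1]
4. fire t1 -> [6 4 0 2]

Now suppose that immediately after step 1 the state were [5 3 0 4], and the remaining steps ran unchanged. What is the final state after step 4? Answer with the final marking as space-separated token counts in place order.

state after step 1 := [5 3 0 4]
2. fire t3 -> [6 3 2 4]
3. fire t2 -> [6 4 0 2]
4. fire t1 -> [6 4 0 2]

6 4 0 2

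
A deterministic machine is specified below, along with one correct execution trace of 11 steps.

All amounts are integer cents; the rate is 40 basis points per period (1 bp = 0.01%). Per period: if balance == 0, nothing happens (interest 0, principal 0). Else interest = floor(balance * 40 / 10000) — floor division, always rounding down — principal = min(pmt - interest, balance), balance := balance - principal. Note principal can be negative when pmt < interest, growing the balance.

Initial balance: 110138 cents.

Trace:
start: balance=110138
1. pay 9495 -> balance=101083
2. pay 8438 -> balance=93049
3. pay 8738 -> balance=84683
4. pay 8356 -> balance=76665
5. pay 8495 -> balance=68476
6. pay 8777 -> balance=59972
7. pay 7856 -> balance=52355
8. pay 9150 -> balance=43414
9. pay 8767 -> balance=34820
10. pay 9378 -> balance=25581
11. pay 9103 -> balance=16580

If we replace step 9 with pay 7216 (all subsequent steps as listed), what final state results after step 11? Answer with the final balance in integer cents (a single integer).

(re-executing from step 9 with the substitution; state before step 9: balance=43414)
9. pay 7216 -> balance=36371
10. pay 9378 -> balance=27138
11. pay 9103 -> balance=18143

18143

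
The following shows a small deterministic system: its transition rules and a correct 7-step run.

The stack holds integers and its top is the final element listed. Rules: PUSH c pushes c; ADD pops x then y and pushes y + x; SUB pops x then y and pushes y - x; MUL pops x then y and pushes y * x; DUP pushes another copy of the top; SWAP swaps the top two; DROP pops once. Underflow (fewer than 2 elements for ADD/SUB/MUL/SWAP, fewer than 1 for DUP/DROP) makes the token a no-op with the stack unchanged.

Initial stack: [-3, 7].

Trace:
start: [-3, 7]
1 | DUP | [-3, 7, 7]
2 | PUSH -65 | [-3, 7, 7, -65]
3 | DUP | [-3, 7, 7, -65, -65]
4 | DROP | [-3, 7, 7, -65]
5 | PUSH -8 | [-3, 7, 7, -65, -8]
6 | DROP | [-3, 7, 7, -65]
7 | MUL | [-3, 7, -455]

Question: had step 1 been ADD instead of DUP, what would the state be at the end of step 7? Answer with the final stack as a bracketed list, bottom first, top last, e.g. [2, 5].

[-260]

(re-executing from step 1 with the substitution; state before step 1: [-3, 7])
1 | ADD | [4]
2 | PUSH -65 | [4, -65]
3 | DUP | [4, -65, -65]
4 | DROP | [4, -65]
5 | PUSH -8 | [4, -65, -8]
6 | DROP | [4, -65]
7 | MUL | [-260]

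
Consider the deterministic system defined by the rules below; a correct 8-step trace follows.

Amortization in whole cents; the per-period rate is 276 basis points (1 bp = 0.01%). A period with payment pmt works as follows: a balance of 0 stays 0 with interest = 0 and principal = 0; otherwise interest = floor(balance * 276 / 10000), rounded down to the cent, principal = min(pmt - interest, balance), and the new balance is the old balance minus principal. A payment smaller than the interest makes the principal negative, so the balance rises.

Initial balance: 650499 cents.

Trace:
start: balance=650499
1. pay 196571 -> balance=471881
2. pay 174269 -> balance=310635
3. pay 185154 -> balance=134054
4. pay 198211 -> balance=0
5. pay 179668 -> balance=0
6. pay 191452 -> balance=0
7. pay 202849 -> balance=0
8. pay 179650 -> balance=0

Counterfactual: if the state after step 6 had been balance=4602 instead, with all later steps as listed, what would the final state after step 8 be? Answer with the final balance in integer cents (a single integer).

0

state after step 6 := balance=4602
7. pay 202849 -> balance=0
8. pay 179650 -> balance=0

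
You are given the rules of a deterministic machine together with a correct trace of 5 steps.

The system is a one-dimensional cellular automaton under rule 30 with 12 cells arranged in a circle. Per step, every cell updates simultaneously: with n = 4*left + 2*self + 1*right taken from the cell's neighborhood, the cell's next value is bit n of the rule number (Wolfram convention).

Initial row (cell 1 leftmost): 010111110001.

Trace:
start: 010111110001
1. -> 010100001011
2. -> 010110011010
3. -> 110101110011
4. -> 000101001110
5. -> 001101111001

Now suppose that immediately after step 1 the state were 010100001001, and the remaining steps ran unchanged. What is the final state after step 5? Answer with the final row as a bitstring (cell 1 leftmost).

state after step 1 := 010100001001
2. -> 010110011111
3. -> 010101110000
4. -> 110101001000
5. -> 100101111101

100101111101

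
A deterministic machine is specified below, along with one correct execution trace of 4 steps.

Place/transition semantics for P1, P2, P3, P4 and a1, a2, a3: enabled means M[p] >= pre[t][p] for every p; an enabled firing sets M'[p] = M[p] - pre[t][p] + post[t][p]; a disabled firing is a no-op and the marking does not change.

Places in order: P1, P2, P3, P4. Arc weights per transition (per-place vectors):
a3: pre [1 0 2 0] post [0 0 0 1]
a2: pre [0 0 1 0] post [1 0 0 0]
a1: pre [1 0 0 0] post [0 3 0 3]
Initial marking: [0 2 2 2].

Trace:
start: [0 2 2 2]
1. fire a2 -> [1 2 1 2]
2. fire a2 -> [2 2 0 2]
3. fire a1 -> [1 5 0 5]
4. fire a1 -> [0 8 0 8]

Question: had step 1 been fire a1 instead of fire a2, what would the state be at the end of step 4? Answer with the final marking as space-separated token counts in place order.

0 5 1 5

(re-executing from step 1 with the substitution; state before step 1: [0 2 2 2])
1. fire a1 -> [0 2 2 2]
2. fire a2 -> [1 2 1 2]
3. fire a1 -> [0 5 1 5]
4. fire a1 -> [0 5 1 5]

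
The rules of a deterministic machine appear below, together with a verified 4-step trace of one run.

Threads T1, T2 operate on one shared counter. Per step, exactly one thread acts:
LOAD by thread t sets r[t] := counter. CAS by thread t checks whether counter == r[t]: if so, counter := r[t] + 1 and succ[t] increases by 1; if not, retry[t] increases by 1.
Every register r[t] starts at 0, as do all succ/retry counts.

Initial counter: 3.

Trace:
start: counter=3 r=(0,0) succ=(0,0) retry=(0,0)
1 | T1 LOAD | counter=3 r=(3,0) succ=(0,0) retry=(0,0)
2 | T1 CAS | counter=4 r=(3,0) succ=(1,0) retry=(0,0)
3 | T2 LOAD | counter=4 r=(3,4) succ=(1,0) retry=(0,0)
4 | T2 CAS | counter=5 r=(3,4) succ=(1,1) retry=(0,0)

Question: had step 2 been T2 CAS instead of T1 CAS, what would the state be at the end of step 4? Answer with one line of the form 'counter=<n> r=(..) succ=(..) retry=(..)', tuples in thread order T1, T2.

counter=4 r=(3,3) succ=(0,1) retry=(0,1)

(re-executing from step 2 with the substitution; state before step 2: counter=3 r=(3,0) succ=(0,0) retry=(0,0))
2 | T2 CAS | counter=3 r=(3,0) succ=(0,0) retry=(0,1)
3 | T2 LOAD | counter=3 r=(3,3) succ=(0,0) retry=(0,1)
4 | T2 CAS | counter=4 r=(3,3) succ=(0,1) retry=(0,1)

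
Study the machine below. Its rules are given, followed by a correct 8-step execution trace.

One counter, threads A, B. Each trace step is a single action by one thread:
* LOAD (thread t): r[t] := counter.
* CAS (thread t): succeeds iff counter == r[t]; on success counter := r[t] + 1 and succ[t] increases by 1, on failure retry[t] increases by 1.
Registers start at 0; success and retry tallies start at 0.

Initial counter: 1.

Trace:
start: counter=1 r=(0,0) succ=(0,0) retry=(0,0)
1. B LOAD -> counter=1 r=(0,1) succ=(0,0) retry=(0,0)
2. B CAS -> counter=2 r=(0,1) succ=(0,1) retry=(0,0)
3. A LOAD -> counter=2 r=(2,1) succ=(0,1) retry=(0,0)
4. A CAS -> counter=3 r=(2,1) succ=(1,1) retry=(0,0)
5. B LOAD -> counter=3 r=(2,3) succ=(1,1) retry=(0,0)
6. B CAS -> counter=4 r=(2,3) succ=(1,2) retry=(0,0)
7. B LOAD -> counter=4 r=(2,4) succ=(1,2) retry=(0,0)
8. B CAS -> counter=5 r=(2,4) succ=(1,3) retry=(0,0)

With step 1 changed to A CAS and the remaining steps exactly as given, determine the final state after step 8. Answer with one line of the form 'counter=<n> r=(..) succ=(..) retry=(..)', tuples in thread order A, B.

(re-executing from step 1 with the substitution; state before step 1: counter=1 r=(0,0) succ=(0,0) retry=(0,0))
1. A CAS -> counter=1 r=(0,0) succ=(0,0) retry=(1,0)
2. B CAS -> counter=1 r=(0,0) succ=(0,0) retry=(1,1)
3. A LOAD -> counter=1 r=(1,0) succ=(0,0) retry=(1,1)
4. A CAS -> counter=2 r=(1,0) succ=(1,0) retry=(1,1)
5. B LOAD -> counter=2 r=(1,2) succ=(1,0) retry=(1,1)
6. B CAS -> counter=3 r=(1,2) succ=(1,1) retry=(1,1)
7. B LOAD -> counter=3 r=(1,3) succ=(1,1) retry=(1,1)
8. B CAS -> counter=4 r=(1,3) succ=(1,2) retry=(1,1)

counter=4 r=(1,3) succ=(1,2) retry=(1,1)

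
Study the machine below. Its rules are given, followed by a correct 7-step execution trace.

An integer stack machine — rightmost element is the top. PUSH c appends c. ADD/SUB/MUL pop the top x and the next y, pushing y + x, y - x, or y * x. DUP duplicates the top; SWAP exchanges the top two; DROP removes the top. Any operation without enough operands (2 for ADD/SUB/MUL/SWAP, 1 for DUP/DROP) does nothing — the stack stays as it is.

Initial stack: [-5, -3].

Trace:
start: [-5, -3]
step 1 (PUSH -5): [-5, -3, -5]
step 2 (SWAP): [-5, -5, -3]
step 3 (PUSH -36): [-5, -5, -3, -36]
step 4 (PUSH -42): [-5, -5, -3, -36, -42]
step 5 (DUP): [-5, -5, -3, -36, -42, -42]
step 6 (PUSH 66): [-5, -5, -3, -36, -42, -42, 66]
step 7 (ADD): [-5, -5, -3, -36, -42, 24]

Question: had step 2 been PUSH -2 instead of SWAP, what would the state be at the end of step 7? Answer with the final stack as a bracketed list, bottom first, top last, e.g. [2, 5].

[-5, -3, -5, -2, -36, -42, 24]

(re-executing from step 2 with the substitution; state before step 2: [-5, -3, -5])
step 2 (PUSH -2): [-5, -3, -5, -2]
step 3 (PUSH -36): [-5, -3, -5, -2, -36]
step 4 (PUSH -42): [-5, -3, -5, -2, -36, -42]
step 5 (DUP): [-5, -3, -5, -2, -36, -42, -42]
step 6 (PUSH 66): [-5, -3, -5, -2, -36, -42, -42, 66]
step 7 (ADD): [-5, -3, -5, -2, -36, -42, 24]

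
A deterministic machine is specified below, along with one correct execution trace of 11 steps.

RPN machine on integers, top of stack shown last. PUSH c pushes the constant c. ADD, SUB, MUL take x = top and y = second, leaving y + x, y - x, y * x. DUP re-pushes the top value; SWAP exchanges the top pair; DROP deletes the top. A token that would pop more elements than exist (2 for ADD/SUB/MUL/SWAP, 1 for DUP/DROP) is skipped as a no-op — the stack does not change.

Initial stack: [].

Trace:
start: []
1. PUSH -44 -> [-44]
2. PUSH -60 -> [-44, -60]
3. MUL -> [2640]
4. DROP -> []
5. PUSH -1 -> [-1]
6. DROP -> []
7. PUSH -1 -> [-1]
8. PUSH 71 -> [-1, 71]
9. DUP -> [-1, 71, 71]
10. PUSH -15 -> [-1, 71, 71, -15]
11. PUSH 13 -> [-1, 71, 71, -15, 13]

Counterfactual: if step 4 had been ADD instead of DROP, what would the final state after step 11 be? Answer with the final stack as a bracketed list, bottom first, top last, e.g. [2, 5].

[2640, -1, 71, 71, -15, 13]

(re-executing from step 4 with the substitution; state before step 4: [2640])
4. ADD -> [2640]
5. PUSH -1 -> [2640, -1]
6. DROP -> [2640]
7. PUSH -1 -> [2640, -1]
8. PUSH 71 -> [2640, -1, 71]
9. DUP -> [2640, -1, 71, 71]
10. PUSH -15 -> [2640, -1, 71, 71, -15]
11. PUSH 13 -> [2640, -1, 71, 71, -15, 13]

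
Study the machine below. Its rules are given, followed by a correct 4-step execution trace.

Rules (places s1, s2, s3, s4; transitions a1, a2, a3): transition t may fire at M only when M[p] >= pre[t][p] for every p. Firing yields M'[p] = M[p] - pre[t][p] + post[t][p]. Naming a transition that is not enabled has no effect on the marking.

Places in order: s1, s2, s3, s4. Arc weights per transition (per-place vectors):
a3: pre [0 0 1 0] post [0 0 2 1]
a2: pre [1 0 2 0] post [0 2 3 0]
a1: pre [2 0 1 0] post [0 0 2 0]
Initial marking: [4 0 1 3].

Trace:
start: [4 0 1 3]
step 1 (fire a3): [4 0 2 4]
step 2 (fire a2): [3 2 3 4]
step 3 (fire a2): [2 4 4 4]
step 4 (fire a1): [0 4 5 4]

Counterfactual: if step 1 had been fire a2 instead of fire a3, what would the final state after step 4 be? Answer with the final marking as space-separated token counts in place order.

(re-executing from step 1 with the substitution; state before step 1: [4 0 1 3])
step 1 (fire a2): [4 0 1 3]
step 2 (fire a2): [4 0 1 3]
step 3 (fire a2): [4 0 1 3]
step 4 (fire a1): [2 0 2 3]

2 0 2 3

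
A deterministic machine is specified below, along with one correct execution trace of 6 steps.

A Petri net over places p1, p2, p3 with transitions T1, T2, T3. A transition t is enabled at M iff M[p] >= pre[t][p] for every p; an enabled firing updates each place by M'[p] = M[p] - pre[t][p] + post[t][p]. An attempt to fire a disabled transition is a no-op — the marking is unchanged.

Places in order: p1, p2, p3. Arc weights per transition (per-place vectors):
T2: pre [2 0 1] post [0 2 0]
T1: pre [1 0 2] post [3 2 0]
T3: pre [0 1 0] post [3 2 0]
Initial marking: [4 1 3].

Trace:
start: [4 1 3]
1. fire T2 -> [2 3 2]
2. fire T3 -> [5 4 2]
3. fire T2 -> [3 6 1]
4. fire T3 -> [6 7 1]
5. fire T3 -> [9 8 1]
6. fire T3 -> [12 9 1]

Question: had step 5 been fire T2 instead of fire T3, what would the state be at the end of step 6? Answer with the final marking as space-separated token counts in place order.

7 10 0

(re-executing from step 5 with the substitution; state before step 5: [6 7 1])
5. fire T2 -> [4 9 0]
6. fire T3 -> [7 10 0]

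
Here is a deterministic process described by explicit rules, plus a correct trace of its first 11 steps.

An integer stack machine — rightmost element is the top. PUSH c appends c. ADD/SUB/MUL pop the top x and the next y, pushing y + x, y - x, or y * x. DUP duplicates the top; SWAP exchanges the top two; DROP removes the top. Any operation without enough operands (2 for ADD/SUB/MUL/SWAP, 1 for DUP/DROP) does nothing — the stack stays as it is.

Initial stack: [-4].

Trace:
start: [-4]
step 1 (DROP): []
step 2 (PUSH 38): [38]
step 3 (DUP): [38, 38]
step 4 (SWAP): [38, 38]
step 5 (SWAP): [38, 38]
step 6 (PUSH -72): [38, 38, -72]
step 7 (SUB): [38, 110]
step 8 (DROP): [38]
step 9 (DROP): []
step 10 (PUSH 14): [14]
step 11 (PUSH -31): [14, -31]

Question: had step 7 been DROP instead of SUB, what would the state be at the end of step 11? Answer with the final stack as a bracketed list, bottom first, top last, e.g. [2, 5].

(re-executing from step 7 with the substitution; state before step 7: [38, 38, -72])
step 7 (DROP): [38, 38]
step 8 (DROP): [38]
step 9 (DROP): []
step 10 (PUSH 14): [14]
step 11 (PUSH -31): [14, -31]

[14, -31]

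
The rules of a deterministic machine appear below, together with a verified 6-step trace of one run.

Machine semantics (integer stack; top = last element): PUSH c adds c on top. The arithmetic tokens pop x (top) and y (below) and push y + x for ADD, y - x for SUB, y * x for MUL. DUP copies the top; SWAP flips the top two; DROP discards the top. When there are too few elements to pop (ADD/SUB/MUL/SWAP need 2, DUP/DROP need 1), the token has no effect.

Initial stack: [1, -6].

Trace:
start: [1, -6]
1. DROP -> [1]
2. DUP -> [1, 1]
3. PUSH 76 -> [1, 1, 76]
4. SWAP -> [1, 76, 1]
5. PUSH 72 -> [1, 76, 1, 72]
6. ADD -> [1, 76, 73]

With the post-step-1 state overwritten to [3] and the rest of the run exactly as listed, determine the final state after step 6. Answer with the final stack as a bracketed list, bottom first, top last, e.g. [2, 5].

state after step 1 := [3]
2. DUP -> [3, 3]
3. PUSH 76 -> [3, 3, 76]
4. SWAP -> [3, 76, 3]
5. PUSH 72 -> [3, 76, 3, 72]
6. ADD -> [3, 76, 75]

[3, 76, 75]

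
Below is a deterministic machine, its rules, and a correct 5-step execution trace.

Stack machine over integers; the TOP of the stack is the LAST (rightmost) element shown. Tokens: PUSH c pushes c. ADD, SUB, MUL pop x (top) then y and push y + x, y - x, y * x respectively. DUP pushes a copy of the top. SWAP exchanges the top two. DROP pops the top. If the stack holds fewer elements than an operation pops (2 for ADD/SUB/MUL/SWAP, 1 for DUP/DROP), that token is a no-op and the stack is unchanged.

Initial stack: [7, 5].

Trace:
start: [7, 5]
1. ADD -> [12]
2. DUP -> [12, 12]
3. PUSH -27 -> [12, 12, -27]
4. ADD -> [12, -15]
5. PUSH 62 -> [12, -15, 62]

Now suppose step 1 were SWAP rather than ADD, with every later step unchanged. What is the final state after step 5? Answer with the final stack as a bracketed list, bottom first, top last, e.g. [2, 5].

(re-executing from step 1 with the substitution; state before step 1: [7, 5])
1. SWAP -> [5, 7]
2. DUP -> [5, 7, 7]
3. PUSH -27 -> [5, 7, 7, -27]
4. ADD -> [5, 7, -20]
5. PUSH 62 -> [5, 7, -20, 62]

[5, 7, -20, 62]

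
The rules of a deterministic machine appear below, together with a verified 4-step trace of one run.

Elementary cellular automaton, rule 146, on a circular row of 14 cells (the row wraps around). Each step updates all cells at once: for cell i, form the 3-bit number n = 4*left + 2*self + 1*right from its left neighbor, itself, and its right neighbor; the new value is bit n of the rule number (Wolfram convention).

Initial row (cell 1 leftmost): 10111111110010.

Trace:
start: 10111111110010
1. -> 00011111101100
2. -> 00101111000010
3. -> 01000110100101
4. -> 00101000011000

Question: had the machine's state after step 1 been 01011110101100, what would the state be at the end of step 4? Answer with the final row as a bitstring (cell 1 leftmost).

10001101001010

state after step 1 := 01011110101100
2. -> 10001100000010
3. -> 01010010000100
4. -> 10001101001010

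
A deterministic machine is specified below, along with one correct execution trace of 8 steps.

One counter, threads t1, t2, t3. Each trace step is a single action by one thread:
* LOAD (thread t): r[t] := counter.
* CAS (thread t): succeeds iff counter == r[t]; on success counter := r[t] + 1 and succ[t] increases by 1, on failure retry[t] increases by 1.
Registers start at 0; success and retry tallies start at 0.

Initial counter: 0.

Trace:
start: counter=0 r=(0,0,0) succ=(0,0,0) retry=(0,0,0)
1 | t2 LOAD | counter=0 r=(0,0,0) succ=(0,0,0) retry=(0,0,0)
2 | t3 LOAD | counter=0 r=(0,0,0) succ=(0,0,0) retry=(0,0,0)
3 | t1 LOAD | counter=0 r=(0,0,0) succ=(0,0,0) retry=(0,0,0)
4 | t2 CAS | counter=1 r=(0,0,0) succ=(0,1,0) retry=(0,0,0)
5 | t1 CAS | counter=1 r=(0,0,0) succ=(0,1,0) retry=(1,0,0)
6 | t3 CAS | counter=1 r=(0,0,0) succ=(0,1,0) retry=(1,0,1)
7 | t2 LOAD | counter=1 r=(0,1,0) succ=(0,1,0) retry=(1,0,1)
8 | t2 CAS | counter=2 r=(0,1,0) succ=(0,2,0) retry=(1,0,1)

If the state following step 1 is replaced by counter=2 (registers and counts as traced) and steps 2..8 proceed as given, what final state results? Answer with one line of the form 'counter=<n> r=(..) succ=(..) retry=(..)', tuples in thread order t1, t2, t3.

state after step 1 := counter=2 r=(0,0,0) succ=(0,0,0) retry=(0,0,0)
2 | t3 LOAD | counter=2 r=(0,0,2) succ=(0,0,0) retry=(0,0,0)
3 | t1 LOAD | counter=2 r=(2,0,2) succ=(0,0,0) retry=(0,0,0)
4 | t2 CAS | counter=2 r=(2,0,2) succ=(0,0,0) retry=(0,1,0)
5 | t1 CAS | counter=3 r=(2,0,2) succ=(1,0,0) retry=(0,1,0)
6 | t3 CAS | counter=3 r=(2,0,2) succ=(1,0,0) retry=(0,1,1)
7 | t2 LOAD | counter=3 r=(2,3,2) succ=(1,0,0) retry=(0,1,1)
8 | t2 CAS | counter=4 r=(2,3,2) succ=(1,1,0) retry=(0,1,1)

counter=4 r=(2,3,2) succ=(1,1,0) retry=(0,1,1)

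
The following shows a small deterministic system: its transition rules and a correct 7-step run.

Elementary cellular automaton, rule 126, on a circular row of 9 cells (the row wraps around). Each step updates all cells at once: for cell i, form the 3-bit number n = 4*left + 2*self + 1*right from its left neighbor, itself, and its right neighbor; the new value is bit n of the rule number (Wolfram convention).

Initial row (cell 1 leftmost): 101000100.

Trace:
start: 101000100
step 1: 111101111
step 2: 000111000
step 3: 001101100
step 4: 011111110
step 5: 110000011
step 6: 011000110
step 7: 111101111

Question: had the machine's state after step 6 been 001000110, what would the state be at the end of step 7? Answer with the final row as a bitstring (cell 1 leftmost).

011101111

state after step 6 := 001000110
step 7: 011101111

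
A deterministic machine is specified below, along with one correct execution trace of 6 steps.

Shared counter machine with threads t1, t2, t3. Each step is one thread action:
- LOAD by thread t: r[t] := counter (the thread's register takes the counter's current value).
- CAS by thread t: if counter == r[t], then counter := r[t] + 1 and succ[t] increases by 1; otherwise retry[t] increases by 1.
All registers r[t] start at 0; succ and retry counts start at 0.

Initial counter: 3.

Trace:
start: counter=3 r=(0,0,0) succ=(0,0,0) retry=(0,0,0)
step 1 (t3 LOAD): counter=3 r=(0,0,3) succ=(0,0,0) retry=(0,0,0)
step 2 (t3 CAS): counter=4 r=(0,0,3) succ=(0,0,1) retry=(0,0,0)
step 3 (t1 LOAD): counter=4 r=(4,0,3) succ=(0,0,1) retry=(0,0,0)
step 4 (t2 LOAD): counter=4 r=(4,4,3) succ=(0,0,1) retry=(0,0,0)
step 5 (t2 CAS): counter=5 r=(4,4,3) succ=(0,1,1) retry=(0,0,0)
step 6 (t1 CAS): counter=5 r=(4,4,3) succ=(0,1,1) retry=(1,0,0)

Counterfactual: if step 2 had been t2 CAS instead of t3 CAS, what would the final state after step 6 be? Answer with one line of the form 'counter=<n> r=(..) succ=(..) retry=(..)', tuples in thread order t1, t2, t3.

(re-executing from step 2 with the substitution; state before step 2: counter=3 r=(0,0,3) succ=(0,0,0) retry=(0,0,0))
step 2 (t2 CAS): counter=3 r=(0,0,3) succ=(0,0,0) retry=(0,1,0)
step 3 (t1 LOAD): counter=3 r=(3,0,3) succ=(0,0,0) retry=(0,1,0)
step 4 (t2 LOAD): counter=3 r=(3,3,3) succ=(0,0,0) retry=(0,1,0)
step 5 (t2 CAS): counter=4 r=(3,3,3) succ=(0,1,0) retry=(0,1,0)
step 6 (t1 CAS): counter=4 r=(3,3,3) succ=(0,1,0) retry=(1,1,0)

counter=4 r=(3,3,3) succ=(0,1,0) retry=(1,1,0)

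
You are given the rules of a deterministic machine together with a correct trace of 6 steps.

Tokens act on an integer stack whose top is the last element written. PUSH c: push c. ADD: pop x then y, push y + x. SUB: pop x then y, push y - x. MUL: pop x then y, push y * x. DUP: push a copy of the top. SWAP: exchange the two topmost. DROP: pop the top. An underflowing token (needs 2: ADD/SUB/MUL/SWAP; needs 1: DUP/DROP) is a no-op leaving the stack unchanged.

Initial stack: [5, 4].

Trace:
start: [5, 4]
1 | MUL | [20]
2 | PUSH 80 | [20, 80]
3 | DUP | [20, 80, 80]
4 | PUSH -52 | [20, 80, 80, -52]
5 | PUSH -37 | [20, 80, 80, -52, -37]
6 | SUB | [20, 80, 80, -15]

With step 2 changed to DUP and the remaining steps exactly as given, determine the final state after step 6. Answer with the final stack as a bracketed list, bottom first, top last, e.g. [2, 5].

[20, 20, 20, -15]

(re-executing from step 2 with the substitution; state before step 2: [20])
2 | DUP | [20, 20]
3 | DUP | [20, 20, 20]
4 | PUSH -52 | [20, 20, 20, -52]
5 | PUSH -37 | [20, 20, 20, -52, -37]
6 | SUB | [20, 20, 20, -15]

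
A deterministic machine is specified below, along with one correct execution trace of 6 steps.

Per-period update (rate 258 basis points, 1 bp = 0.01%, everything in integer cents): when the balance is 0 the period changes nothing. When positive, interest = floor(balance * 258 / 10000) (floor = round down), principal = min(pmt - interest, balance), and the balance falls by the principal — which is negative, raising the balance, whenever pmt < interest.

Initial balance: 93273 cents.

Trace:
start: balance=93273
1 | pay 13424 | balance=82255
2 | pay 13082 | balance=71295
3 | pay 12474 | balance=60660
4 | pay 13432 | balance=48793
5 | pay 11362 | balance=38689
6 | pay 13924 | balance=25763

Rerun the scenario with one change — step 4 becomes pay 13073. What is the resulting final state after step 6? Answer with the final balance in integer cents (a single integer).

(re-executing from step 4 with the substitution; state before step 4: balance=60660)
4 | pay 13073 | balance=49152
5 | pay 11362 | balance=39058
6 | pay 13924 | balance=26141

26141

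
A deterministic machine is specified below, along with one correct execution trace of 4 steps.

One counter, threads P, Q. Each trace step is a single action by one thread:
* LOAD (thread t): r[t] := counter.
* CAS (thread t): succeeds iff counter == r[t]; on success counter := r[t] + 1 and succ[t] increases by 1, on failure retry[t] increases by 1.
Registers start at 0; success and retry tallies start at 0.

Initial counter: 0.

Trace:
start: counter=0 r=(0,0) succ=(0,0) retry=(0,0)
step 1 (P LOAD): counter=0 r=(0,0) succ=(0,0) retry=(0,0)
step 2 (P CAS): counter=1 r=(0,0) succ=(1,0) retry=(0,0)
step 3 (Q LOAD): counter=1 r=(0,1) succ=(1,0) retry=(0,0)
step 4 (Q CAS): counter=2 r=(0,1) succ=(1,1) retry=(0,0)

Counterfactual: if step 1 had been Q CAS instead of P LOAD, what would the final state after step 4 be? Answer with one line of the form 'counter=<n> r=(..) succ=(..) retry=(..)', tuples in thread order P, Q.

(re-executing from step 1 with the substitution; state before step 1: counter=0 r=(0,0) succ=(0,0) retry=(0,0))
step 1 (Q CAS): counter=1 r=(0,0) succ=(0,1) retry=(0,0)
step 2 (P CAS): counter=1 r=(0,0) succ=(0,1) retry=(1,0)
step 3 (Q LOAD): counter=1 r=(0,1) succ=(0,1) retry=(1,0)
step 4 (Q CAS): counter=2 r=(0,1) succ=(0,2) retry=(1,0)

counter=2 r=(0,1) succ=(0,2) retry=(1,0)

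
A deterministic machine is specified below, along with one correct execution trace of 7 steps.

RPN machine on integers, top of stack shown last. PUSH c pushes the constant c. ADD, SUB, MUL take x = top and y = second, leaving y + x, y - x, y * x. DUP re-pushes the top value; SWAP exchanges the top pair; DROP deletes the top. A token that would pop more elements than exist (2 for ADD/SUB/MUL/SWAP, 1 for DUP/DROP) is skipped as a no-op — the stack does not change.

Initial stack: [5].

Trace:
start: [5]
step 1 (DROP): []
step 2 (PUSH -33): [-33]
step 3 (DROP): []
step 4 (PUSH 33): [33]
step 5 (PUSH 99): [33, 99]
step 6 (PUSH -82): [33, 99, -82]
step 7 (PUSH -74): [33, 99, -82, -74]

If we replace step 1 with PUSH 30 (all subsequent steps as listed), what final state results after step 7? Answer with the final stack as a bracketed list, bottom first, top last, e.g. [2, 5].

[5, 30, 33, 99, -82, -74]

(re-executing from step 1 with the substitution; state before step 1: [5])
step 1 (PUSH 30): [5, 30]
step 2 (PUSH -33): [5, 30, -33]
step 3 (DROP): [5, 30]
step 4 (PUSH 33): [5, 30, 33]
step 5 (PUSH 99): [5, 30, 33, 99]
step 6 (PUSH -82): [5, 30, 33, 99, -82]
step 7 (PUSH -74): [5, 30, 33, 99, -82, -74]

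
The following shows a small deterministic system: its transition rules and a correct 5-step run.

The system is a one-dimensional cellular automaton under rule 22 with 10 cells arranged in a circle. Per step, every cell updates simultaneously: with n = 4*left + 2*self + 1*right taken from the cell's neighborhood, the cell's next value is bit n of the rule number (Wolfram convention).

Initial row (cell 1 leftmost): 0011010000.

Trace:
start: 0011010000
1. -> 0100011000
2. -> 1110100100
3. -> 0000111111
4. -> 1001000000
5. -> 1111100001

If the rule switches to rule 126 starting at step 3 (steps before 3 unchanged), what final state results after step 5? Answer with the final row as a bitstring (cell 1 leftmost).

1011000001

(re-executing steps 3..5 under rule 126; state before step 3: 1110100100)
3. -> 1011111111
4. -> 1110000000
5. -> 1011000001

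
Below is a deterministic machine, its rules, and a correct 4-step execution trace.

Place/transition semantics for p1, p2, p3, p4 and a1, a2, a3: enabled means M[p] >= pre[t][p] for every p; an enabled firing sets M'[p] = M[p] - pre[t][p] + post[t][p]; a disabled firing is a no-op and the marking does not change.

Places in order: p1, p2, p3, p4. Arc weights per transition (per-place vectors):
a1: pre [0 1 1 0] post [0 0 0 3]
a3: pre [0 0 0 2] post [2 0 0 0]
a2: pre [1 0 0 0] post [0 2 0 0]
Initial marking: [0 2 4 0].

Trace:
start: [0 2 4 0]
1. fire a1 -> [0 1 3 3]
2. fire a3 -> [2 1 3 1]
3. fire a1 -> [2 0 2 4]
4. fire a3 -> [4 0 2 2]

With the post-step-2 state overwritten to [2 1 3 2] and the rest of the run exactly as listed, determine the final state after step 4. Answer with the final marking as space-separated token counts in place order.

state after step 2 := [2 1 3 2]
3. fire a1 -> [2 0 2 5]
4. fire a3 -> [4 0 2 3]

4 0 2 3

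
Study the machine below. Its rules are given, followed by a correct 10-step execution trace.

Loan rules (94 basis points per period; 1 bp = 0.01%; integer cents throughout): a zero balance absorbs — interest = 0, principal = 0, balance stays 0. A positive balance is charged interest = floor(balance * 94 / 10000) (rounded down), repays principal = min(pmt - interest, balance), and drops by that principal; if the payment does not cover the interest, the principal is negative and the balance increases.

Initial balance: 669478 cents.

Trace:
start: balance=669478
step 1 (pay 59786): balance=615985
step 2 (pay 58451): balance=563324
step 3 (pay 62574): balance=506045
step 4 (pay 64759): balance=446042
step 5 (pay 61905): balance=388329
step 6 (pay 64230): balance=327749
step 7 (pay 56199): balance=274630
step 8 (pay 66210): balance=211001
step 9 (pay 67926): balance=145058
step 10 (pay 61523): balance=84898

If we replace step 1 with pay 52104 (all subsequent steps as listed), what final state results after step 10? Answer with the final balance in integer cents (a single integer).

(re-executing from step 1 with the substitution; state before step 1: balance=669478)
step 1 (pay 52104): balance=623667
step 2 (pay 58451): balance=571078
step 3 (pay 62574): balance=513872
step 4 (pay 64759): balance=453943
step 5 (pay 61905): balance=396305
step 6 (pay 64230): balance=335800
step 7 (pay 56199): balance=282757
step 8 (pay 66210): balance=219204
step 9 (pay 67926): balance=153338
step 10 (pay 61523): balance=93256

93256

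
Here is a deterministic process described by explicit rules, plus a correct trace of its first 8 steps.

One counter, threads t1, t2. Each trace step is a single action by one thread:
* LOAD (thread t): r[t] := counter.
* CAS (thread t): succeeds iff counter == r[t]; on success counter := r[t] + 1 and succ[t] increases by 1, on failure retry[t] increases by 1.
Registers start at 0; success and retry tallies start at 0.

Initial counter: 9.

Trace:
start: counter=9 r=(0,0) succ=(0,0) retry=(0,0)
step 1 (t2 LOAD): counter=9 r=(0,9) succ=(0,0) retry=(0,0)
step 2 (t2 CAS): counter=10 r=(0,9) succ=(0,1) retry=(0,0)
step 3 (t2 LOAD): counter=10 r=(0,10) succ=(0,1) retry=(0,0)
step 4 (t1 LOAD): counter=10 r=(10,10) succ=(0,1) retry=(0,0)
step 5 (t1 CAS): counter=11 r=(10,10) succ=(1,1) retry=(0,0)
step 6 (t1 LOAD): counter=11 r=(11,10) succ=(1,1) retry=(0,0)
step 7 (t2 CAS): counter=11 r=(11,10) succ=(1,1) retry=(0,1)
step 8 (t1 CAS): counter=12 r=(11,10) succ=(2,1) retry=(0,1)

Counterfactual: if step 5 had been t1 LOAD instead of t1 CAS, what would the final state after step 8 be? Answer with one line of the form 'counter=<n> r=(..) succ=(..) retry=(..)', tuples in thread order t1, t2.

counter=11 r=(10,10) succ=(0,2) retry=(1,0)

(re-executing from step 5 with the substitution; state before step 5: counter=10 r=(10,10) succ=(0,1) retry=(0,0))
step 5 (t1 LOAD): counter=10 r=(10,10) succ=(0,1) retry=(0,0)
step 6 (t1 LOAD): counter=10 r=(10,10) succ=(0,1) retry=(0,0)
step 7 (t2 CAS): counter=11 r=(10,10) succ=(0,2) retry=(0,0)
step 8 (t1 CAS): counter=11 r=(10,10) succ=(0,2) retry=(1,0)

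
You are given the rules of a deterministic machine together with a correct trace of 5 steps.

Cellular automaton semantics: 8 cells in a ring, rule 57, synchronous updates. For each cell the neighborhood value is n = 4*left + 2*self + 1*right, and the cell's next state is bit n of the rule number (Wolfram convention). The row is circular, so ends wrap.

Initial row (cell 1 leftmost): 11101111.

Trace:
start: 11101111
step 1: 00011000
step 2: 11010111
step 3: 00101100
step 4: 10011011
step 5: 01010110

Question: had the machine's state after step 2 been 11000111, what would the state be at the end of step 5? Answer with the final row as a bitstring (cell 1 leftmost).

state after step 2 := 11000111
step 3: 00110100
step 4: 10101011
step 5: 01010110

01010110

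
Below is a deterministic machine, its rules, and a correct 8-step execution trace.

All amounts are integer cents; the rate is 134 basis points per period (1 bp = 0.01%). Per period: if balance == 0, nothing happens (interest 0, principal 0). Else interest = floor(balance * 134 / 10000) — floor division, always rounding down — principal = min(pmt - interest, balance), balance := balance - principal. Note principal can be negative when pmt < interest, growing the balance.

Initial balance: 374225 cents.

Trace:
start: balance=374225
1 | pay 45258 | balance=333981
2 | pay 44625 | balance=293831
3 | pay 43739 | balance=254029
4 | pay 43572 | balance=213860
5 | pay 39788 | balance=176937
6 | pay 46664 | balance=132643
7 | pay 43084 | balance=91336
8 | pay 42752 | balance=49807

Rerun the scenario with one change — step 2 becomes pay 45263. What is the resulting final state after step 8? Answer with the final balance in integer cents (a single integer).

49117

(re-executing from step 2 with the substitution; state before step 2: balance=333981)
2 | pay 45263 | balance=293193
3 | pay 43739 | balance=253382
4 | pay 43572 | balance=213205
5 | pay 39788 | balance=176273
6 | pay 46664 | balance=131971
7 | pay 43084 | balance=90655
8 | pay 42752 | balance=49117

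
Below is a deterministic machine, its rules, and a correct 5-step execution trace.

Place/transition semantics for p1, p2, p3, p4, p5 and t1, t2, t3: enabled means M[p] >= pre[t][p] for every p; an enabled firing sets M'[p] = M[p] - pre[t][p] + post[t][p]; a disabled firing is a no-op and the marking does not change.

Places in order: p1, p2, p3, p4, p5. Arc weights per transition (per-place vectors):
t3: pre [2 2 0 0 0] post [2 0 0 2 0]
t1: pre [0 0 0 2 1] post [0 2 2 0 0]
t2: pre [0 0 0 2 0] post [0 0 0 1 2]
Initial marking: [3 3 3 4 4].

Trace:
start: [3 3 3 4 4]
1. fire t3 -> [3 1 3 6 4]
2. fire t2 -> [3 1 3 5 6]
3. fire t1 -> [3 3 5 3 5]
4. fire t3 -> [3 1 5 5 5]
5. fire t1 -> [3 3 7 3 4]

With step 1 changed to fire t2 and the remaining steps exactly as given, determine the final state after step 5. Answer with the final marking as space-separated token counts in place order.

(re-executing from step 1 with the substitution; state before step 1: [3 3 3 4 4])
1. fire t2 -> [3 3 3 3 6]
2. fire t2 -> [3 3 3 2 8]
3. fire t1 -> [3 5 5 0 7]
4. fire t3 -> [3 3 5 2 7]
5. fire t1 -> [3 5 7 0 6]

3 5 7 0 6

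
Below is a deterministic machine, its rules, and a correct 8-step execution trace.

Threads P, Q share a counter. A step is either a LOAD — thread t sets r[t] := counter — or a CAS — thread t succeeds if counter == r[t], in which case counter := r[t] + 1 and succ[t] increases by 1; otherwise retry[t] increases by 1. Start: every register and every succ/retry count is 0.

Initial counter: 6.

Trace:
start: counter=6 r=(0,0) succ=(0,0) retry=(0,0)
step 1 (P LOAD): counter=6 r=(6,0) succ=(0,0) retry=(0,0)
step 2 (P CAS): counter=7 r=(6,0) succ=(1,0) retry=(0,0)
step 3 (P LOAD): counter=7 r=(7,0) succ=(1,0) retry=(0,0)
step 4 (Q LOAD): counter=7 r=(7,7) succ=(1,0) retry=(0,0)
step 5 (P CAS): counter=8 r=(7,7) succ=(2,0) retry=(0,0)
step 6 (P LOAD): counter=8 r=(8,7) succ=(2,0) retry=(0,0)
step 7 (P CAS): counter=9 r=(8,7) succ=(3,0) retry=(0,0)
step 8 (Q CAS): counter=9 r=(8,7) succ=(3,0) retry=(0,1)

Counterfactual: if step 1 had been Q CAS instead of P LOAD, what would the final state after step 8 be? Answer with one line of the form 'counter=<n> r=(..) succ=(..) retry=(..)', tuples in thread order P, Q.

(re-executing from step 1 with the substitution; state before step 1: counter=6 r=(0,0) succ=(0,0) retry=(0,0))
step 1 (Q CAS): counter=6 r=(0,0) succ=(0,0) retry=(0,1)
step 2 (P CAS): counter=6 r=(0,0) succ=(0,0) retry=(1,1)
step 3 (P LOAD): counter=6 r=(6,0) succ=(0,0) retry=(1,1)
step 4 (Q LOAD): counter=6 r=(6,6) succ=(0,0) retry=(1,1)
step 5 (P CAS): counter=7 r=(6,6) succ=(1,0) retry=(1,1)
step 6 (P LOAD): counter=7 r=(7,6) succ=(1,0) retry=(1,1)
step 7 (P CAS): counter=8 r=(7,6) succ=(2,0) retry=(1,1)
step 8 (Q CAS): counter=8 r=(7,6) succ=(2,0) retry=(1,2)

counter=8 r=(7,6) succ=(2,0) retry=(1,2)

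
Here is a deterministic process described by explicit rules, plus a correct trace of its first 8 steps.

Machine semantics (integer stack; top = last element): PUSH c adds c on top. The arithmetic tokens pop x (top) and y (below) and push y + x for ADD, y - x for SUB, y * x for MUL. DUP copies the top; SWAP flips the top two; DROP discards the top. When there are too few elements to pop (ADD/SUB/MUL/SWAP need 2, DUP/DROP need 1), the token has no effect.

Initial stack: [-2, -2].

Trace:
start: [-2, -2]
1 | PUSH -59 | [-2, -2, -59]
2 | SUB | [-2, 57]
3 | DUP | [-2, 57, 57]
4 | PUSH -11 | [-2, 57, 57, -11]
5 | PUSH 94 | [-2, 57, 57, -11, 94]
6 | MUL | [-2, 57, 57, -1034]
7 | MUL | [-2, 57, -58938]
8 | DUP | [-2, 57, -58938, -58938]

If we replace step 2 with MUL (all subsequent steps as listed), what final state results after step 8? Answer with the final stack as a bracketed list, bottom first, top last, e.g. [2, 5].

(re-executing from step 2 with the substitution; state before step 2: [-2, -2, -59])
2 | MUL | [-2, 118]
3 | DUP | [-2, 118, 118]
4 | PUSH -11 | [-2, 118, 118, -11]
5 | PUSH 94 | [-2, 118, 118, -11, 94]
6 | MUL | [-2, 118, 118, -1034]
7 | MUL | [-2, 118, -122012]
8 | DUP | [-2, 118, -122012, -122012]

[-2, 118, -122012, -122012]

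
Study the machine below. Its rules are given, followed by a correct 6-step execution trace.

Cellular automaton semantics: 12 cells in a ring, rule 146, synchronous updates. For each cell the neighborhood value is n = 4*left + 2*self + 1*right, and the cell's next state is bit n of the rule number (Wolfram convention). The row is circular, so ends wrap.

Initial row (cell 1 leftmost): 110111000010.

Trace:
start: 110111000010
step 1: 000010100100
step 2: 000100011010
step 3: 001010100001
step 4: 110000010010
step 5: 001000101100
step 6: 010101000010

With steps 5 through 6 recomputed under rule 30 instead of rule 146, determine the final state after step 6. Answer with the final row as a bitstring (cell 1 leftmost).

101101100000

(re-executing steps 5..6 under rule 30; state before step 5: 110000010010)
step 5: 101000111110
step 6: 101101100000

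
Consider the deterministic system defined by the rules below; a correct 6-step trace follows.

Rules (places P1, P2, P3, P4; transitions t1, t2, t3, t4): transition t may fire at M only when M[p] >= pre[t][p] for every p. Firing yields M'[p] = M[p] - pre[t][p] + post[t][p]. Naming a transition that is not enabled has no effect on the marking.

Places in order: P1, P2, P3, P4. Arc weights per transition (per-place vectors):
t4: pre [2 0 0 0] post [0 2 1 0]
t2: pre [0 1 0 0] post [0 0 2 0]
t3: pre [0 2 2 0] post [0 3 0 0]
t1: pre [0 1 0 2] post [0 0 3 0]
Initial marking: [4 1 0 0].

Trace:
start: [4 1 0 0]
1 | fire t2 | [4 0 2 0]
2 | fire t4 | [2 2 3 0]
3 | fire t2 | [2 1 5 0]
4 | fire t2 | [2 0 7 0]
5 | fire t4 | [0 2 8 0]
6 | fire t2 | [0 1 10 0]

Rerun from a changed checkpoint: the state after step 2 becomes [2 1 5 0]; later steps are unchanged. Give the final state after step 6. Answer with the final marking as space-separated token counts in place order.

0 1 10 0

state after step 2 := [2 1 5 0]
3 | fire t2 | [2 0 7 0]
4 | fire t2 | [2 0 7 0]
5 | fire t4 | [0 2 8 0]
6 | fire t2 | [0 1 10 0]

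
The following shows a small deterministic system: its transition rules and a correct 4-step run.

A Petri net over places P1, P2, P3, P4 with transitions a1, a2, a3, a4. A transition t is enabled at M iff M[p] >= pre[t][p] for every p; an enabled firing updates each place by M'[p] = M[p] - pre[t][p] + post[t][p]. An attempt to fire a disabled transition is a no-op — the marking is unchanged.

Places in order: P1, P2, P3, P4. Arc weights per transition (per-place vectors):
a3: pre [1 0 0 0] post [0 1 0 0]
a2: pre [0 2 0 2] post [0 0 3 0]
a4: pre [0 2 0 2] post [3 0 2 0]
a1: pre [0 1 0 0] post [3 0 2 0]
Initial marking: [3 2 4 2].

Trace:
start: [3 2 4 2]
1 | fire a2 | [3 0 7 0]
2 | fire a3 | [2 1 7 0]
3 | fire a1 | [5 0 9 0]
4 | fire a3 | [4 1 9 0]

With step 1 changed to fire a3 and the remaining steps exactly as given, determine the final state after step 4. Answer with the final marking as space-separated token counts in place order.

3 4 6 2

(re-executing from step 1 with the substitution; state before step 1: [3 2 4 2])
1 | fire a3 | [2 3 4 2]
2 | fire a3 | [1 4 4 2]
3 | fire a1 | [4 3 6 2]
4 | fire a3 | [3 4 6 2]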